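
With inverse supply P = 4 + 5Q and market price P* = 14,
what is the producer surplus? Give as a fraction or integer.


Minimum supply price (at Q=0): P_min = 4
Quantity supplied at P* = 14:
Q* = (14 - 4)/5 = 2
PS = (1/2) * Q* * (P* - P_min)
PS = (1/2) * 2 * (14 - 4)
PS = (1/2) * 2 * 10 = 10

10


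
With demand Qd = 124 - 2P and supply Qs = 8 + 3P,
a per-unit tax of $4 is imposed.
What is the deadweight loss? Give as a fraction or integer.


Pre-tax equilibrium quantity: Q* = 388/5
Post-tax equilibrium quantity: Q_tax = 364/5
Reduction in quantity: Q* - Q_tax = 24/5
DWL = (1/2) * tax * (Q* - Q_tax)
DWL = (1/2) * 4 * 24/5 = 48/5

48/5


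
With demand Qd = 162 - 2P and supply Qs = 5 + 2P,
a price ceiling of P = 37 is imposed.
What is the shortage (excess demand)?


At P = 37:
Qd = 162 - 2*37 = 88
Qs = 5 + 2*37 = 79
Shortage = Qd - Qs = 88 - 79 = 9

9


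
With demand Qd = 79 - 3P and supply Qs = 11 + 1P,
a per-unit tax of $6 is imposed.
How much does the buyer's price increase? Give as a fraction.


With a per-unit tax, the buyer's price increase depends on relative slopes.
Supply slope: d = 1, Demand slope: b = 3
Buyer's price increase = d * tax / (b + d)
= 1 * 6 / (3 + 1)
= 6 / 4 = 3/2

3/2


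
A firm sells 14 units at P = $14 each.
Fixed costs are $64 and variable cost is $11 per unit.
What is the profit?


Total Revenue = P * Q = 14 * 14 = $196
Total Cost = FC + VC*Q = 64 + 11*14 = $218
Profit = TR - TC = 196 - 218 = $-22

$-22


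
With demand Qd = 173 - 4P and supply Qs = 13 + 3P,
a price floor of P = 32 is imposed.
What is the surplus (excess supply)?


At P = 32:
Qd = 173 - 4*32 = 45
Qs = 13 + 3*32 = 109
Surplus = Qs - Qd = 109 - 45 = 64

64


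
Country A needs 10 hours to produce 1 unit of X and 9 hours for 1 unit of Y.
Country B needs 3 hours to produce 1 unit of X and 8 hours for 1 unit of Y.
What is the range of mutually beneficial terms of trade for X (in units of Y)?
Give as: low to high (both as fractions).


Opportunity cost of X for Country A = hours_X / hours_Y = 10/9 = 10/9 units of Y
Opportunity cost of X for Country B = hours_X / hours_Y = 3/8 = 3/8 units of Y
Terms of trade must be between the two opportunity costs.
Range: 3/8 to 10/9

3/8 to 10/9


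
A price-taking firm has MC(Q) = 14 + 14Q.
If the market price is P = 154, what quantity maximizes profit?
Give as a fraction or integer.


In perfect competition, profit is maximized where P = MC.
154 = 14 + 14Q
140 = 14Q
Q* = 140/14 = 10

10


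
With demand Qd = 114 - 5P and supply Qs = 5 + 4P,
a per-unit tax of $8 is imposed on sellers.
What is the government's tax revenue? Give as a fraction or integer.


With tax on sellers, new supply: Qs' = 5 + 4(P - 8)
= 4P - 27
New equilibrium quantity:
Q_new = 107/3
Tax revenue = tax * Q_new = 8 * 107/3 = 856/3

856/3


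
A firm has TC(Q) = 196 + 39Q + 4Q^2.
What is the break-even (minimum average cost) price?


AC(Q) = 196/Q + 39 + 4Q
To minimize: dAC/dQ = -196/Q^2 + 4 = 0
Q^2 = 196/4 = 49
Q* = 7
Min AC = 196/7 + 39 + 4*7
Min AC = 28 + 39 + 28 = 95

95


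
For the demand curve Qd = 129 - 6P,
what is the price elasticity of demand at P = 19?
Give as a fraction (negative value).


dQ/dP = -6
At P = 19: Q = 129 - 6*19 = 15
E = (dQ/dP)(P/Q) = (-6)(19/15) = -38/5

-38/5


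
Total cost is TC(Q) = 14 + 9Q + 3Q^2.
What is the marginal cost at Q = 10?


MC = dTC/dQ = 9 + 2*3*Q
At Q = 10:
MC = 9 + 6*10
MC = 9 + 60 = 69

69


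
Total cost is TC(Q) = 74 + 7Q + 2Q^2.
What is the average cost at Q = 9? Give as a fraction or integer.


TC(9) = 74 + 7*9 + 2*9^2
TC(9) = 74 + 63 + 162 = 299
AC = TC/Q = 299/9 = 299/9

299/9


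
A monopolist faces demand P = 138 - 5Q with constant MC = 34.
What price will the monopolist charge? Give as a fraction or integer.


MR = 138 - 10Q
Set MR = MC: 138 - 10Q = 34
Q* = 52/5
Substitute into demand:
P* = 138 - 5*52/5 = 86

86


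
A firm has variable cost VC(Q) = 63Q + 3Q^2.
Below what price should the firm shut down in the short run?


AVC(Q) = VC(Q)/Q = 63 + 3Q
AVC is increasing in Q, so minimum AVC is at Q -> 0+.
Min AVC = 63
The firm should shut down if P < 63.

63


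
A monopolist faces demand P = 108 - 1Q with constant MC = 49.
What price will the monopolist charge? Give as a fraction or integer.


MR = 108 - 2Q
Set MR = MC: 108 - 2Q = 49
Q* = 59/2
Substitute into demand:
P* = 108 - 1*59/2 = 157/2

157/2


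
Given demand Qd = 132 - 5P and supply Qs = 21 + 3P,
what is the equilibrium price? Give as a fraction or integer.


At equilibrium, Qd = Qs.
132 - 5P = 21 + 3P
132 - 21 = 5P + 3P
111 = 8P
P* = 111/8 = 111/8

111/8


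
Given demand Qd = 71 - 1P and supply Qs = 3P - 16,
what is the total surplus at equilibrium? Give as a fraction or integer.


Find equilibrium: 71 - 1P = 3P - 16
71 + 16 = 4P
P* = 87/4 = 87/4
Q* = 3*87/4 - 16 = 197/4
Inverse demand: P = 71 - Q/1, so P_max = 71
Inverse supply: P = 16/3 + Q/3, so P_min = 16/3
CS = (1/2) * 197/4 * (71 - 87/4) = 38809/32
PS = (1/2) * 197/4 * (87/4 - 16/3) = 38809/96
TS = CS + PS = 38809/32 + 38809/96 = 38809/24

38809/24


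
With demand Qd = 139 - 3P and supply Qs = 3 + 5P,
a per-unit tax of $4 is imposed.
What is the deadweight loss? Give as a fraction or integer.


Pre-tax equilibrium quantity: Q* = 88
Post-tax equilibrium quantity: Q_tax = 161/2
Reduction in quantity: Q* - Q_tax = 15/2
DWL = (1/2) * tax * (Q* - Q_tax)
DWL = (1/2) * 4 * 15/2 = 15

15


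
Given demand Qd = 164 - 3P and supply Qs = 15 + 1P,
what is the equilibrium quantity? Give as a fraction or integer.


First find equilibrium price:
164 - 3P = 15 + 1P
P* = 149/4 = 149/4
Then substitute into demand:
Q* = 164 - 3 * 149/4 = 209/4

209/4


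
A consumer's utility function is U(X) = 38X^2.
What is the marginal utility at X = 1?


MU = dU/dX = 38*2*X^(2-1)
MU = 76*X^1
At X = 1:
MU = 76 * 1^1
MU = 76 * 1 = 76

76


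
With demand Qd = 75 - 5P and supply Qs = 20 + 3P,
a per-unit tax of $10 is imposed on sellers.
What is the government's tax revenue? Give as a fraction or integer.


With tax on sellers, new supply: Qs' = 20 + 3(P - 10)
= 3P - 10
New equilibrium quantity:
Q_new = 175/8
Tax revenue = tax * Q_new = 10 * 175/8 = 875/4

875/4


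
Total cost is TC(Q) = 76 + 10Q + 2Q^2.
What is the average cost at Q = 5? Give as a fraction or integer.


TC(5) = 76 + 10*5 + 2*5^2
TC(5) = 76 + 50 + 50 = 176
AC = TC/Q = 176/5 = 176/5

176/5


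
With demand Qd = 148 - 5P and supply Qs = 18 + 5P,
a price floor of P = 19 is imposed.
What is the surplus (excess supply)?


At P = 19:
Qd = 148 - 5*19 = 53
Qs = 18 + 5*19 = 113
Surplus = Qs - Qd = 113 - 53 = 60

60


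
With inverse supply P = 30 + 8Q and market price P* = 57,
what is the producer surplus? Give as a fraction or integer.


Minimum supply price (at Q=0): P_min = 30
Quantity supplied at P* = 57:
Q* = (57 - 30)/8 = 27/8
PS = (1/2) * Q* * (P* - P_min)
PS = (1/2) * 27/8 * (57 - 30)
PS = (1/2) * 27/8 * 27 = 729/16

729/16


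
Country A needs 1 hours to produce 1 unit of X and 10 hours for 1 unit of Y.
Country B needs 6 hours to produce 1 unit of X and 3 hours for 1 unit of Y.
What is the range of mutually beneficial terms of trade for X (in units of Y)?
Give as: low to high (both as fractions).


Opportunity cost of X for Country A = hours_X / hours_Y = 1/10 = 1/10 units of Y
Opportunity cost of X for Country B = hours_X / hours_Y = 6/3 = 2 units of Y
Terms of trade must be between the two opportunity costs.
Range: 1/10 to 2

1/10 to 2


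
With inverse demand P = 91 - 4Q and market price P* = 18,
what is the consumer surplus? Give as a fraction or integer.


Maximum willingness to pay (at Q=0): P_max = 91
Quantity demanded at P* = 18:
Q* = (91 - 18)/4 = 73/4
CS = (1/2) * Q* * (P_max - P*)
CS = (1/2) * 73/4 * (91 - 18)
CS = (1/2) * 73/4 * 73 = 5329/8

5329/8


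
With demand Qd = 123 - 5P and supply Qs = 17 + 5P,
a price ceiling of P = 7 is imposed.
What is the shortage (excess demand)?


At P = 7:
Qd = 123 - 5*7 = 88
Qs = 17 + 5*7 = 52
Shortage = Qd - Qs = 88 - 52 = 36

36


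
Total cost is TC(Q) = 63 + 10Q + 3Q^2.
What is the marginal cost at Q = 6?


MC = dTC/dQ = 10 + 2*3*Q
At Q = 6:
MC = 10 + 6*6
MC = 10 + 36 = 46

46


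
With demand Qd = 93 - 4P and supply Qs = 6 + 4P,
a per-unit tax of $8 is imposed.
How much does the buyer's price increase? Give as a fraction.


With a per-unit tax, the buyer's price increase depends on relative slopes.
Supply slope: d = 4, Demand slope: b = 4
Buyer's price increase = d * tax / (b + d)
= 4 * 8 / (4 + 4)
= 32 / 8 = 4

4


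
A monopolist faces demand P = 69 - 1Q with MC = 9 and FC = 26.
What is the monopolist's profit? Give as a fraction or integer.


MR = MC: 69 - 2Q = 9
Q* = 30
P* = 69 - 1*30 = 39
Profit = (P* - MC)*Q* - FC
= (39 - 9)*30 - 26
= 30*30 - 26
= 900 - 26 = 874

874


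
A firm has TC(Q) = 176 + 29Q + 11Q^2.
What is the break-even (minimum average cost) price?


AC(Q) = 176/Q + 29 + 11Q
To minimize: dAC/dQ = -176/Q^2 + 11 = 0
Q^2 = 176/11 = 16
Q* = 4
Min AC = 176/4 + 29 + 11*4
Min AC = 44 + 29 + 44 = 117

117


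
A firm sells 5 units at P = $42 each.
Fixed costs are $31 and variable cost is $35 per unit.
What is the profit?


Total Revenue = P * Q = 42 * 5 = $210
Total Cost = FC + VC*Q = 31 + 35*5 = $206
Profit = TR - TC = 210 - 206 = $4

$4


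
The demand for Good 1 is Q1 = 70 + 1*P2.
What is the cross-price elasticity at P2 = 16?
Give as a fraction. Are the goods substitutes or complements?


dQ1/dP2 = 1
At P2 = 16: Q1 = 70 + 1*16 = 86
Exy = (dQ1/dP2)(P2/Q1) = 1 * 16 / 86 = 8/43
Since Exy > 0, the goods are substitutes.

8/43 (substitutes)


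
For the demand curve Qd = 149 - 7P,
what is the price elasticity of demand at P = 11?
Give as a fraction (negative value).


dQ/dP = -7
At P = 11: Q = 149 - 7*11 = 72
E = (dQ/dP)(P/Q) = (-7)(11/72) = -77/72

-77/72


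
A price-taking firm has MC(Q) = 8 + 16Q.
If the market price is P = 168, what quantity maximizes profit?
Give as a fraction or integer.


In perfect competition, profit is maximized where P = MC.
168 = 8 + 16Q
160 = 16Q
Q* = 160/16 = 10

10


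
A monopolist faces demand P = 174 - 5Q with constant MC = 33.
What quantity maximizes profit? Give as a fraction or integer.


TR = P*Q = (174 - 5Q)Q = 174Q - 5Q^2
MR = dTR/dQ = 174 - 10Q
Set MR = MC:
174 - 10Q = 33
141 = 10Q
Q* = 141/10 = 141/10

141/10


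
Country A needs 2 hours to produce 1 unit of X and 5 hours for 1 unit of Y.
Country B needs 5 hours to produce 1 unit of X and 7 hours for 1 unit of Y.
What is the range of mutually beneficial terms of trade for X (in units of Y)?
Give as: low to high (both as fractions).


Opportunity cost of X for Country A = hours_X / hours_Y = 2/5 = 2/5 units of Y
Opportunity cost of X for Country B = hours_X / hours_Y = 5/7 = 5/7 units of Y
Terms of trade must be between the two opportunity costs.
Range: 2/5 to 5/7

2/5 to 5/7


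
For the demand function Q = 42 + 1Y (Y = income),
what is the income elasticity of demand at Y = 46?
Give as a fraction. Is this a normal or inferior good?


dQ/dY = 1
At Y = 46: Q = 42 + 1*46 = 88
Ey = (dQ/dY)(Y/Q) = 1 * 46 / 88 = 23/44
Since Ey > 0, this is a normal good.

23/44 (normal good)


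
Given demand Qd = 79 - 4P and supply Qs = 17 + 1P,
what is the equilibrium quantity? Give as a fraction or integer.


First find equilibrium price:
79 - 4P = 17 + 1P
P* = 62/5 = 62/5
Then substitute into demand:
Q* = 79 - 4 * 62/5 = 147/5

147/5


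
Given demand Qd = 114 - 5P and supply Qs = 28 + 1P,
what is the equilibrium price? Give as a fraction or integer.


At equilibrium, Qd = Qs.
114 - 5P = 28 + 1P
114 - 28 = 5P + 1P
86 = 6P
P* = 86/6 = 43/3

43/3


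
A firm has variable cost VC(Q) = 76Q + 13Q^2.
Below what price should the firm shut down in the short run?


AVC(Q) = VC(Q)/Q = 76 + 13Q
AVC is increasing in Q, so minimum AVC is at Q -> 0+.
Min AVC = 76
The firm should shut down if P < 76.

76


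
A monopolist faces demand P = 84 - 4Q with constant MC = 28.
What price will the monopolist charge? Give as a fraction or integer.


MR = 84 - 8Q
Set MR = MC: 84 - 8Q = 28
Q* = 7
Substitute into demand:
P* = 84 - 4*7 = 56

56


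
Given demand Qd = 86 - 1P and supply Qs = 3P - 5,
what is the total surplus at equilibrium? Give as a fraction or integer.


Find equilibrium: 86 - 1P = 3P - 5
86 + 5 = 4P
P* = 91/4 = 91/4
Q* = 3*91/4 - 5 = 253/4
Inverse demand: P = 86 - Q/1, so P_max = 86
Inverse supply: P = 5/3 + Q/3, so P_min = 5/3
CS = (1/2) * 253/4 * (86 - 91/4) = 64009/32
PS = (1/2) * 253/4 * (91/4 - 5/3) = 64009/96
TS = CS + PS = 64009/32 + 64009/96 = 64009/24

64009/24


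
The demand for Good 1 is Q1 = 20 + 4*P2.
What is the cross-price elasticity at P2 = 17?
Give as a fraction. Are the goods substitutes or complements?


dQ1/dP2 = 4
At P2 = 17: Q1 = 20 + 4*17 = 88
Exy = (dQ1/dP2)(P2/Q1) = 4 * 17 / 88 = 17/22
Since Exy > 0, the goods are substitutes.

17/22 (substitutes)


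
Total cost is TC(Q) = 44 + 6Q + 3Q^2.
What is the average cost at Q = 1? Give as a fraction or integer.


TC(1) = 44 + 6*1 + 3*1^2
TC(1) = 44 + 6 + 3 = 53
AC = TC/Q = 53/1 = 53

53


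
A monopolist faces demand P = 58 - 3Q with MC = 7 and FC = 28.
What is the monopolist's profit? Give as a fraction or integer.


MR = MC: 58 - 6Q = 7
Q* = 17/2
P* = 58 - 3*17/2 = 65/2
Profit = (P* - MC)*Q* - FC
= (65/2 - 7)*17/2 - 28
= 51/2*17/2 - 28
= 867/4 - 28 = 755/4

755/4


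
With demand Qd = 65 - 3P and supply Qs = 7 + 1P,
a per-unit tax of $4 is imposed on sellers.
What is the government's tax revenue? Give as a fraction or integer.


With tax on sellers, new supply: Qs' = 7 + 1(P - 4)
= 3 + 1P
New equilibrium quantity:
Q_new = 37/2
Tax revenue = tax * Q_new = 4 * 37/2 = 74

74


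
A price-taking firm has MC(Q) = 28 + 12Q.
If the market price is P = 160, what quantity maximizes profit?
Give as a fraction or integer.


In perfect competition, profit is maximized where P = MC.
160 = 28 + 12Q
132 = 12Q
Q* = 132/12 = 11

11


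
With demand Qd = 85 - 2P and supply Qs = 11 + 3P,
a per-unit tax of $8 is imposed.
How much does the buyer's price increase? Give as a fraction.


With a per-unit tax, the buyer's price increase depends on relative slopes.
Supply slope: d = 3, Demand slope: b = 2
Buyer's price increase = d * tax / (b + d)
= 3 * 8 / (2 + 3)
= 24 / 5 = 24/5

24/5


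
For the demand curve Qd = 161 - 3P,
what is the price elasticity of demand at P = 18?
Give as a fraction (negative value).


dQ/dP = -3
At P = 18: Q = 161 - 3*18 = 107
E = (dQ/dP)(P/Q) = (-3)(18/107) = -54/107

-54/107


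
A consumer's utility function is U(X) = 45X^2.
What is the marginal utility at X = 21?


MU = dU/dX = 45*2*X^(2-1)
MU = 90*X^1
At X = 21:
MU = 90 * 21^1
MU = 90 * 21 = 1890

1890


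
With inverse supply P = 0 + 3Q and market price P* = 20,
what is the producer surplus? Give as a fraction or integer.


Minimum supply price (at Q=0): P_min = 0
Quantity supplied at P* = 20:
Q* = (20 - 0)/3 = 20/3
PS = (1/2) * Q* * (P* - P_min)
PS = (1/2) * 20/3 * (20 - 0)
PS = (1/2) * 20/3 * 20 = 200/3

200/3


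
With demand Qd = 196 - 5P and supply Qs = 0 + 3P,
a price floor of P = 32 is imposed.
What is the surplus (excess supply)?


At P = 32:
Qd = 196 - 5*32 = 36
Qs = 0 + 3*32 = 96
Surplus = Qs - Qd = 96 - 36 = 60

60


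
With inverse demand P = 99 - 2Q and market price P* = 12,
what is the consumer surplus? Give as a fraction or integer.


Maximum willingness to pay (at Q=0): P_max = 99
Quantity demanded at P* = 12:
Q* = (99 - 12)/2 = 87/2
CS = (1/2) * Q* * (P_max - P*)
CS = (1/2) * 87/2 * (99 - 12)
CS = (1/2) * 87/2 * 87 = 7569/4

7569/4


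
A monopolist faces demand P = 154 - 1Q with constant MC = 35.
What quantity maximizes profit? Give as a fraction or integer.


TR = P*Q = (154 - 1Q)Q = 154Q - 1Q^2
MR = dTR/dQ = 154 - 2Q
Set MR = MC:
154 - 2Q = 35
119 = 2Q
Q* = 119/2 = 119/2

119/2


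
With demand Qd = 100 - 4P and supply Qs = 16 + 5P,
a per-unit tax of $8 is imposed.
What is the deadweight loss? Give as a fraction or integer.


Pre-tax equilibrium quantity: Q* = 188/3
Post-tax equilibrium quantity: Q_tax = 404/9
Reduction in quantity: Q* - Q_tax = 160/9
DWL = (1/2) * tax * (Q* - Q_tax)
DWL = (1/2) * 8 * 160/9 = 640/9

640/9


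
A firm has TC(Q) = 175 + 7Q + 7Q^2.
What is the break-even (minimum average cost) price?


AC(Q) = 175/Q + 7 + 7Q
To minimize: dAC/dQ = -175/Q^2 + 7 = 0
Q^2 = 175/7 = 25
Q* = 5
Min AC = 175/5 + 7 + 7*5
Min AC = 35 + 7 + 35 = 77

77


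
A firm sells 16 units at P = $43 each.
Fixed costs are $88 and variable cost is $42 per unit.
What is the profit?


Total Revenue = P * Q = 43 * 16 = $688
Total Cost = FC + VC*Q = 88 + 42*16 = $760
Profit = TR - TC = 688 - 760 = $-72

$-72


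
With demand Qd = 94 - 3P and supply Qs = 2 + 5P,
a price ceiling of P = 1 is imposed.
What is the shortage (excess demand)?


At P = 1:
Qd = 94 - 3*1 = 91
Qs = 2 + 5*1 = 7
Shortage = Qd - Qs = 91 - 7 = 84

84


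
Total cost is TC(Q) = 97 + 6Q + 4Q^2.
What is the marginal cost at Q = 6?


MC = dTC/dQ = 6 + 2*4*Q
At Q = 6:
MC = 6 + 8*6
MC = 6 + 48 = 54

54


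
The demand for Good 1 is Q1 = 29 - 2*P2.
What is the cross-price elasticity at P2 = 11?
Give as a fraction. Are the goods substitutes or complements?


dQ1/dP2 = -2
At P2 = 11: Q1 = 29 - 2*11 = 7
Exy = (dQ1/dP2)(P2/Q1) = -2 * 11 / 7 = -22/7
Since Exy < 0, the goods are complements.

-22/7 (complements)


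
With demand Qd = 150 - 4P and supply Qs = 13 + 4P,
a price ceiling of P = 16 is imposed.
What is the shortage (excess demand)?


At P = 16:
Qd = 150 - 4*16 = 86
Qs = 13 + 4*16 = 77
Shortage = Qd - Qs = 86 - 77 = 9

9


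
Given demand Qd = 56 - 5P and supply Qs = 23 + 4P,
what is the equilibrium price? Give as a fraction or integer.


At equilibrium, Qd = Qs.
56 - 5P = 23 + 4P
56 - 23 = 5P + 4P
33 = 9P
P* = 33/9 = 11/3

11/3


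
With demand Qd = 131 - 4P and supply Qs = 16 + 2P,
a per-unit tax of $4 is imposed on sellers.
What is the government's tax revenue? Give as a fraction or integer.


With tax on sellers, new supply: Qs' = 16 + 2(P - 4)
= 8 + 2P
New equilibrium quantity:
Q_new = 49
Tax revenue = tax * Q_new = 4 * 49 = 196

196


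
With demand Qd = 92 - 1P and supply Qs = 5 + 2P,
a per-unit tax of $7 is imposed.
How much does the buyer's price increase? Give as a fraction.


With a per-unit tax, the buyer's price increase depends on relative slopes.
Supply slope: d = 2, Demand slope: b = 1
Buyer's price increase = d * tax / (b + d)
= 2 * 7 / (1 + 2)
= 14 / 3 = 14/3

14/3


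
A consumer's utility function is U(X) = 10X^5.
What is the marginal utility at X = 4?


MU = dU/dX = 10*5*X^(5-1)
MU = 50*X^4
At X = 4:
MU = 50 * 4^4
MU = 50 * 256 = 12800

12800


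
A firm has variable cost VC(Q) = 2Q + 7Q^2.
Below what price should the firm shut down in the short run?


AVC(Q) = VC(Q)/Q = 2 + 7Q
AVC is increasing in Q, so minimum AVC is at Q -> 0+.
Min AVC = 2
The firm should shut down if P < 2.

2


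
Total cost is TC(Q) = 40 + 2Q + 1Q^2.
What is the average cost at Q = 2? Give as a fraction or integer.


TC(2) = 40 + 2*2 + 1*2^2
TC(2) = 40 + 4 + 4 = 48
AC = TC/Q = 48/2 = 24

24


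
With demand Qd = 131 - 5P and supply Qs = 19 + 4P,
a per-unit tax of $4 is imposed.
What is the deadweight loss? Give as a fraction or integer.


Pre-tax equilibrium quantity: Q* = 619/9
Post-tax equilibrium quantity: Q_tax = 539/9
Reduction in quantity: Q* - Q_tax = 80/9
DWL = (1/2) * tax * (Q* - Q_tax)
DWL = (1/2) * 4 * 80/9 = 160/9

160/9


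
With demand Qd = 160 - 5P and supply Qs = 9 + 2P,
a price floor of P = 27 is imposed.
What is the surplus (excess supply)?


At P = 27:
Qd = 160 - 5*27 = 25
Qs = 9 + 2*27 = 63
Surplus = Qs - Qd = 63 - 25 = 38

38


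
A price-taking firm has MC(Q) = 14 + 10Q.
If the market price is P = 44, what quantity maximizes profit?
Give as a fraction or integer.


In perfect competition, profit is maximized where P = MC.
44 = 14 + 10Q
30 = 10Q
Q* = 30/10 = 3

3


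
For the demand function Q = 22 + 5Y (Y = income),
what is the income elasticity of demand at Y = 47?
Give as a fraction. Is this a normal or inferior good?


dQ/dY = 5
At Y = 47: Q = 22 + 5*47 = 257
Ey = (dQ/dY)(Y/Q) = 5 * 47 / 257 = 235/257
Since Ey > 0, this is a normal good.

235/257 (normal good)


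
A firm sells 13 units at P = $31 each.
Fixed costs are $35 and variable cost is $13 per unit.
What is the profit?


Total Revenue = P * Q = 31 * 13 = $403
Total Cost = FC + VC*Q = 35 + 13*13 = $204
Profit = TR - TC = 403 - 204 = $199

$199


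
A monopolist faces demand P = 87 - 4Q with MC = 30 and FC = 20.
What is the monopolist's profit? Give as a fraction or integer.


MR = MC: 87 - 8Q = 30
Q* = 57/8
P* = 87 - 4*57/8 = 117/2
Profit = (P* - MC)*Q* - FC
= (117/2 - 30)*57/8 - 20
= 57/2*57/8 - 20
= 3249/16 - 20 = 2929/16

2929/16


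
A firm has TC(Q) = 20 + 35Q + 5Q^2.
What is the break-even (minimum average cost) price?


AC(Q) = 20/Q + 35 + 5Q
To minimize: dAC/dQ = -20/Q^2 + 5 = 0
Q^2 = 20/5 = 4
Q* = 2
Min AC = 20/2 + 35 + 5*2
Min AC = 10 + 35 + 10 = 55

55


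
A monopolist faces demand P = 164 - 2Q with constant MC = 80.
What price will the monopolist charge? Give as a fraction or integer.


MR = 164 - 4Q
Set MR = MC: 164 - 4Q = 80
Q* = 21
Substitute into demand:
P* = 164 - 2*21 = 122

122


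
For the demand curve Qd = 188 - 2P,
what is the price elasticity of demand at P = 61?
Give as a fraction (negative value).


dQ/dP = -2
At P = 61: Q = 188 - 2*61 = 66
E = (dQ/dP)(P/Q) = (-2)(61/66) = -61/33

-61/33


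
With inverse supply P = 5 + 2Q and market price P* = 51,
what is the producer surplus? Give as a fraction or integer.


Minimum supply price (at Q=0): P_min = 5
Quantity supplied at P* = 51:
Q* = (51 - 5)/2 = 23
PS = (1/2) * Q* * (P* - P_min)
PS = (1/2) * 23 * (51 - 5)
PS = (1/2) * 23 * 46 = 529

529


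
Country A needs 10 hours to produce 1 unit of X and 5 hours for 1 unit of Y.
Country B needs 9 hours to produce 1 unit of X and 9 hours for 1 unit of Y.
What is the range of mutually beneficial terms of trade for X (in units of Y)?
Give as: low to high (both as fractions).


Opportunity cost of X for Country A = hours_X / hours_Y = 10/5 = 2 units of Y
Opportunity cost of X for Country B = hours_X / hours_Y = 9/9 = 1 units of Y
Terms of trade must be between the two opportunity costs.
Range: 1 to 2

1 to 2


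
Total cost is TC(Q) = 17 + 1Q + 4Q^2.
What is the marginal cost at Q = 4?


MC = dTC/dQ = 1 + 2*4*Q
At Q = 4:
MC = 1 + 8*4
MC = 1 + 32 = 33

33


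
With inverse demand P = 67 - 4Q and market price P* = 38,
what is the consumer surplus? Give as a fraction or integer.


Maximum willingness to pay (at Q=0): P_max = 67
Quantity demanded at P* = 38:
Q* = (67 - 38)/4 = 29/4
CS = (1/2) * Q* * (P_max - P*)
CS = (1/2) * 29/4 * (67 - 38)
CS = (1/2) * 29/4 * 29 = 841/8

841/8


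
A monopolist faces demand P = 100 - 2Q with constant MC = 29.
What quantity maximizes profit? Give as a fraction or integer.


TR = P*Q = (100 - 2Q)Q = 100Q - 2Q^2
MR = dTR/dQ = 100 - 4Q
Set MR = MC:
100 - 4Q = 29
71 = 4Q
Q* = 71/4 = 71/4

71/4


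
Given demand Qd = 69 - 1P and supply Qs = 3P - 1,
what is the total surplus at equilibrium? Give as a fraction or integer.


Find equilibrium: 69 - 1P = 3P - 1
69 + 1 = 4P
P* = 70/4 = 35/2
Q* = 3*35/2 - 1 = 103/2
Inverse demand: P = 69 - Q/1, so P_max = 69
Inverse supply: P = 1/3 + Q/3, so P_min = 1/3
CS = (1/2) * 103/2 * (69 - 35/2) = 10609/8
PS = (1/2) * 103/2 * (35/2 - 1/3) = 10609/24
TS = CS + PS = 10609/8 + 10609/24 = 10609/6

10609/6


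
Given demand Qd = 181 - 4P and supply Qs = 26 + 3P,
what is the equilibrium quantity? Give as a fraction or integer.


First find equilibrium price:
181 - 4P = 26 + 3P
P* = 155/7 = 155/7
Then substitute into demand:
Q* = 181 - 4 * 155/7 = 647/7

647/7


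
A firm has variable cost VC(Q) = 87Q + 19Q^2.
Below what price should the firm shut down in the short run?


AVC(Q) = VC(Q)/Q = 87 + 19Q
AVC is increasing in Q, so minimum AVC is at Q -> 0+.
Min AVC = 87
The firm should shut down if P < 87.

87


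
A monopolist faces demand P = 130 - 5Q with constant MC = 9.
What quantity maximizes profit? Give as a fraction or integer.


TR = P*Q = (130 - 5Q)Q = 130Q - 5Q^2
MR = dTR/dQ = 130 - 10Q
Set MR = MC:
130 - 10Q = 9
121 = 10Q
Q* = 121/10 = 121/10

121/10


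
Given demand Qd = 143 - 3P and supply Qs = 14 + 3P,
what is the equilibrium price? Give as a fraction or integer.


At equilibrium, Qd = Qs.
143 - 3P = 14 + 3P
143 - 14 = 3P + 3P
129 = 6P
P* = 129/6 = 43/2

43/2


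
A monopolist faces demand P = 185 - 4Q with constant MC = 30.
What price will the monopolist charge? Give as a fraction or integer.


MR = 185 - 8Q
Set MR = MC: 185 - 8Q = 30
Q* = 155/8
Substitute into demand:
P* = 185 - 4*155/8 = 215/2

215/2


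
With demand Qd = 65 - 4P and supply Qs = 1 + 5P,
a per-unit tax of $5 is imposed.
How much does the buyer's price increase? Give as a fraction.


With a per-unit tax, the buyer's price increase depends on relative slopes.
Supply slope: d = 5, Demand slope: b = 4
Buyer's price increase = d * tax / (b + d)
= 5 * 5 / (4 + 5)
= 25 / 9 = 25/9

25/9


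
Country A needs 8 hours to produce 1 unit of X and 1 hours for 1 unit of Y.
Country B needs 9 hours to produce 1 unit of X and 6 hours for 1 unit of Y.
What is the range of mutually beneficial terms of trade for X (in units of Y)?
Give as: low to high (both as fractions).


Opportunity cost of X for Country A = hours_X / hours_Y = 8/1 = 8 units of Y
Opportunity cost of X for Country B = hours_X / hours_Y = 9/6 = 3/2 units of Y
Terms of trade must be between the two opportunity costs.
Range: 3/2 to 8

3/2 to 8


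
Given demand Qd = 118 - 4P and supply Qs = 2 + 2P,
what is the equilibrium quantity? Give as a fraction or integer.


First find equilibrium price:
118 - 4P = 2 + 2P
P* = 116/6 = 58/3
Then substitute into demand:
Q* = 118 - 4 * 58/3 = 122/3

122/3


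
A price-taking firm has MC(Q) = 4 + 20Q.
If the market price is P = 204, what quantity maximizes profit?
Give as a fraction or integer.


In perfect competition, profit is maximized where P = MC.
204 = 4 + 20Q
200 = 20Q
Q* = 200/20 = 10

10


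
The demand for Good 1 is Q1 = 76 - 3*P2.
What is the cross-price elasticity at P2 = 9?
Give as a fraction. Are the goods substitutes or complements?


dQ1/dP2 = -3
At P2 = 9: Q1 = 76 - 3*9 = 49
Exy = (dQ1/dP2)(P2/Q1) = -3 * 9 / 49 = -27/49
Since Exy < 0, the goods are complements.

-27/49 (complements)


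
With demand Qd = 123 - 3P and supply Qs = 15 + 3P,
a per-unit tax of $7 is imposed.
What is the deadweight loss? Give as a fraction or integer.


Pre-tax equilibrium quantity: Q* = 69
Post-tax equilibrium quantity: Q_tax = 117/2
Reduction in quantity: Q* - Q_tax = 21/2
DWL = (1/2) * tax * (Q* - Q_tax)
DWL = (1/2) * 7 * 21/2 = 147/4

147/4


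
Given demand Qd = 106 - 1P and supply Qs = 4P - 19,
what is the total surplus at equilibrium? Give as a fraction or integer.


Find equilibrium: 106 - 1P = 4P - 19
106 + 19 = 5P
P* = 125/5 = 25
Q* = 4*25 - 19 = 81
Inverse demand: P = 106 - Q/1, so P_max = 106
Inverse supply: P = 19/4 + Q/4, so P_min = 19/4
CS = (1/2) * 81 * (106 - 25) = 6561/2
PS = (1/2) * 81 * (25 - 19/4) = 6561/8
TS = CS + PS = 6561/2 + 6561/8 = 32805/8

32805/8


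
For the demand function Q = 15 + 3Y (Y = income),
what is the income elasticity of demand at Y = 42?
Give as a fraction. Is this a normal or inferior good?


dQ/dY = 3
At Y = 42: Q = 15 + 3*42 = 141
Ey = (dQ/dY)(Y/Q) = 3 * 42 / 141 = 42/47
Since Ey > 0, this is a normal good.

42/47 (normal good)


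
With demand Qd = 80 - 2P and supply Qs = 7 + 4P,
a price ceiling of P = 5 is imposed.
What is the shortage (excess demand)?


At P = 5:
Qd = 80 - 2*5 = 70
Qs = 7 + 4*5 = 27
Shortage = Qd - Qs = 70 - 27 = 43

43


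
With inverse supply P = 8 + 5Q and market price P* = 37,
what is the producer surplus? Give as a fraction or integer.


Minimum supply price (at Q=0): P_min = 8
Quantity supplied at P* = 37:
Q* = (37 - 8)/5 = 29/5
PS = (1/2) * Q* * (P* - P_min)
PS = (1/2) * 29/5 * (37 - 8)
PS = (1/2) * 29/5 * 29 = 841/10

841/10


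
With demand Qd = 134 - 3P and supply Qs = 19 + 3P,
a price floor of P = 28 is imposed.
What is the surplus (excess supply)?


At P = 28:
Qd = 134 - 3*28 = 50
Qs = 19 + 3*28 = 103
Surplus = Qs - Qd = 103 - 50 = 53

53


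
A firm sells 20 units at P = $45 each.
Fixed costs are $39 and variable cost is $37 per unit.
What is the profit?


Total Revenue = P * Q = 45 * 20 = $900
Total Cost = FC + VC*Q = 39 + 37*20 = $779
Profit = TR - TC = 900 - 779 = $121

$121


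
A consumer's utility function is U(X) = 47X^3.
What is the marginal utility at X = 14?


MU = dU/dX = 47*3*X^(3-1)
MU = 141*X^2
At X = 14:
MU = 141 * 14^2
MU = 141 * 196 = 27636

27636


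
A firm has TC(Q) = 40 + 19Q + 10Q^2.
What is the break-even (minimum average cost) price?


AC(Q) = 40/Q + 19 + 10Q
To minimize: dAC/dQ = -40/Q^2 + 10 = 0
Q^2 = 40/10 = 4
Q* = 2
Min AC = 40/2 + 19 + 10*2
Min AC = 20 + 19 + 20 = 59

59


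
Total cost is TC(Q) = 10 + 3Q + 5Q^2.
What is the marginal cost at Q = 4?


MC = dTC/dQ = 3 + 2*5*Q
At Q = 4:
MC = 3 + 10*4
MC = 3 + 40 = 43

43


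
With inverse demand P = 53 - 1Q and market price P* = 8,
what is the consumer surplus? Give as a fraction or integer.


Maximum willingness to pay (at Q=0): P_max = 53
Quantity demanded at P* = 8:
Q* = (53 - 8)/1 = 45
CS = (1/2) * Q* * (P_max - P*)
CS = (1/2) * 45 * (53 - 8)
CS = (1/2) * 45 * 45 = 2025/2

2025/2


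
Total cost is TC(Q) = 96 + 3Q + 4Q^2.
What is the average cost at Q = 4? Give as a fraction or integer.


TC(4) = 96 + 3*4 + 4*4^2
TC(4) = 96 + 12 + 64 = 172
AC = TC/Q = 172/4 = 43

43


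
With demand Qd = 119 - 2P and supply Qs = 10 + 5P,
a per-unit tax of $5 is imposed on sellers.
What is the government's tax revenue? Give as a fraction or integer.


With tax on sellers, new supply: Qs' = 10 + 5(P - 5)
= 5P - 15
New equilibrium quantity:
Q_new = 565/7
Tax revenue = tax * Q_new = 5 * 565/7 = 2825/7

2825/7


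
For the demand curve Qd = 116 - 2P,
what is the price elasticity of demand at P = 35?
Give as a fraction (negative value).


dQ/dP = -2
At P = 35: Q = 116 - 2*35 = 46
E = (dQ/dP)(P/Q) = (-2)(35/46) = -35/23

-35/23


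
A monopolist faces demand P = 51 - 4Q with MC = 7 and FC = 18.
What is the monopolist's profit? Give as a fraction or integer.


MR = MC: 51 - 8Q = 7
Q* = 11/2
P* = 51 - 4*11/2 = 29
Profit = (P* - MC)*Q* - FC
= (29 - 7)*11/2 - 18
= 22*11/2 - 18
= 121 - 18 = 103

103


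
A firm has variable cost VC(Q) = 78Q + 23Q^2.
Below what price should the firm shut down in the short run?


AVC(Q) = VC(Q)/Q = 78 + 23Q
AVC is increasing in Q, so minimum AVC is at Q -> 0+.
Min AVC = 78
The firm should shut down if P < 78.

78


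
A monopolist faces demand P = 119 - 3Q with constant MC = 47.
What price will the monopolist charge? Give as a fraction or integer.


MR = 119 - 6Q
Set MR = MC: 119 - 6Q = 47
Q* = 12
Substitute into demand:
P* = 119 - 3*12 = 83

83


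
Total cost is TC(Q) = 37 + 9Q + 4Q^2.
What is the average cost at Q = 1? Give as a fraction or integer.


TC(1) = 37 + 9*1 + 4*1^2
TC(1) = 37 + 9 + 4 = 50
AC = TC/Q = 50/1 = 50

50


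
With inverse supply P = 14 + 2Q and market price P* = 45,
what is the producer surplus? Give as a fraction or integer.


Minimum supply price (at Q=0): P_min = 14
Quantity supplied at P* = 45:
Q* = (45 - 14)/2 = 31/2
PS = (1/2) * Q* * (P* - P_min)
PS = (1/2) * 31/2 * (45 - 14)
PS = (1/2) * 31/2 * 31 = 961/4

961/4


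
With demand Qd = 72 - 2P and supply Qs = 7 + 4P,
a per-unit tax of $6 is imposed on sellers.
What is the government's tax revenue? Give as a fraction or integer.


With tax on sellers, new supply: Qs' = 7 + 4(P - 6)
= 4P - 17
New equilibrium quantity:
Q_new = 127/3
Tax revenue = tax * Q_new = 6 * 127/3 = 254

254


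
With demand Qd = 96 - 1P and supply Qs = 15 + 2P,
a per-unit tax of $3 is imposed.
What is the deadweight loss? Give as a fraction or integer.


Pre-tax equilibrium quantity: Q* = 69
Post-tax equilibrium quantity: Q_tax = 67
Reduction in quantity: Q* - Q_tax = 2
DWL = (1/2) * tax * (Q* - Q_tax)
DWL = (1/2) * 3 * 2 = 3

3


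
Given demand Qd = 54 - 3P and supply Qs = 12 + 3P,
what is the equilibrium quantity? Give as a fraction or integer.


First find equilibrium price:
54 - 3P = 12 + 3P
P* = 42/6 = 7
Then substitute into demand:
Q* = 54 - 3 * 7 = 33

33


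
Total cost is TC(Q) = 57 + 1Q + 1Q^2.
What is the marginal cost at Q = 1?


MC = dTC/dQ = 1 + 2*1*Q
At Q = 1:
MC = 1 + 2*1
MC = 1 + 2 = 3

3


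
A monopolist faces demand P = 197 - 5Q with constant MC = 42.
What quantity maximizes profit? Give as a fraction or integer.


TR = P*Q = (197 - 5Q)Q = 197Q - 5Q^2
MR = dTR/dQ = 197 - 10Q
Set MR = MC:
197 - 10Q = 42
155 = 10Q
Q* = 155/10 = 31/2

31/2


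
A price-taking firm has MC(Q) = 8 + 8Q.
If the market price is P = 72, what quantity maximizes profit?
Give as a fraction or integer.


In perfect competition, profit is maximized where P = MC.
72 = 8 + 8Q
64 = 8Q
Q* = 64/8 = 8

8


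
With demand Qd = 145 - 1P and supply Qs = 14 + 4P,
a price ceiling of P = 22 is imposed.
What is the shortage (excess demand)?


At P = 22:
Qd = 145 - 1*22 = 123
Qs = 14 + 4*22 = 102
Shortage = Qd - Qs = 123 - 102 = 21

21


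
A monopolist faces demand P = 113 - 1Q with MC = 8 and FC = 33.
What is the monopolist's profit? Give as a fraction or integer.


MR = MC: 113 - 2Q = 8
Q* = 105/2
P* = 113 - 1*105/2 = 121/2
Profit = (P* - MC)*Q* - FC
= (121/2 - 8)*105/2 - 33
= 105/2*105/2 - 33
= 11025/4 - 33 = 10893/4

10893/4


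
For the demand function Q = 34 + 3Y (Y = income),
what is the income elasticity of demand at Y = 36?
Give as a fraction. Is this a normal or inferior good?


dQ/dY = 3
At Y = 36: Q = 34 + 3*36 = 142
Ey = (dQ/dY)(Y/Q) = 3 * 36 / 142 = 54/71
Since Ey > 0, this is a normal good.

54/71 (normal good)


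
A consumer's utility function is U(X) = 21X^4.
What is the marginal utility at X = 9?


MU = dU/dX = 21*4*X^(4-1)
MU = 84*X^3
At X = 9:
MU = 84 * 9^3
MU = 84 * 729 = 61236

61236


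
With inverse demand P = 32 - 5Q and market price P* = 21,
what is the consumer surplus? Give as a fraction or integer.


Maximum willingness to pay (at Q=0): P_max = 32
Quantity demanded at P* = 21:
Q* = (32 - 21)/5 = 11/5
CS = (1/2) * Q* * (P_max - P*)
CS = (1/2) * 11/5 * (32 - 21)
CS = (1/2) * 11/5 * 11 = 121/10

121/10


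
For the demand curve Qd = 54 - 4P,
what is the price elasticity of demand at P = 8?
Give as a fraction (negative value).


dQ/dP = -4
At P = 8: Q = 54 - 4*8 = 22
E = (dQ/dP)(P/Q) = (-4)(8/22) = -16/11

-16/11


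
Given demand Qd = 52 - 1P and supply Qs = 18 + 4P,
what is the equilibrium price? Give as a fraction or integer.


At equilibrium, Qd = Qs.
52 - 1P = 18 + 4P
52 - 18 = 1P + 4P
34 = 5P
P* = 34/5 = 34/5

34/5


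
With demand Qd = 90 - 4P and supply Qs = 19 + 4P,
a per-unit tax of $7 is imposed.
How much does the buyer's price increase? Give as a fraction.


With a per-unit tax, the buyer's price increase depends on relative slopes.
Supply slope: d = 4, Demand slope: b = 4
Buyer's price increase = d * tax / (b + d)
= 4 * 7 / (4 + 4)
= 28 / 8 = 7/2

7/2


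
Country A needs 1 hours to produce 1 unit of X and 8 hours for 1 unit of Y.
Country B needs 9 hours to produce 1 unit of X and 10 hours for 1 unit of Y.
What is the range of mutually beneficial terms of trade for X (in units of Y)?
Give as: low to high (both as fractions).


Opportunity cost of X for Country A = hours_X / hours_Y = 1/8 = 1/8 units of Y
Opportunity cost of X for Country B = hours_X / hours_Y = 9/10 = 9/10 units of Y
Terms of trade must be between the two opportunity costs.
Range: 1/8 to 9/10

1/8 to 9/10


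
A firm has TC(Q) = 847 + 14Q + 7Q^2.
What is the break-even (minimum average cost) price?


AC(Q) = 847/Q + 14 + 7Q
To minimize: dAC/dQ = -847/Q^2 + 7 = 0
Q^2 = 847/7 = 121
Q* = 11
Min AC = 847/11 + 14 + 7*11
Min AC = 77 + 14 + 77 = 168

168


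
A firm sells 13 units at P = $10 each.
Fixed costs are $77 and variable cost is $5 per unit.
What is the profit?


Total Revenue = P * Q = 10 * 13 = $130
Total Cost = FC + VC*Q = 77 + 5*13 = $142
Profit = TR - TC = 130 - 142 = $-12

$-12


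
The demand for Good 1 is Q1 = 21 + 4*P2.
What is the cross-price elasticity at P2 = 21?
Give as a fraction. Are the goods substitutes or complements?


dQ1/dP2 = 4
At P2 = 21: Q1 = 21 + 4*21 = 105
Exy = (dQ1/dP2)(P2/Q1) = 4 * 21 / 105 = 4/5
Since Exy > 0, the goods are substitutes.

4/5 (substitutes)


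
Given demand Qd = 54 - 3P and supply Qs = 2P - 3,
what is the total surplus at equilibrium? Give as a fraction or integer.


Find equilibrium: 54 - 3P = 2P - 3
54 + 3 = 5P
P* = 57/5 = 57/5
Q* = 2*57/5 - 3 = 99/5
Inverse demand: P = 18 - Q/3, so P_max = 18
Inverse supply: P = 3/2 + Q/2, so P_min = 3/2
CS = (1/2) * 99/5 * (18 - 57/5) = 3267/50
PS = (1/2) * 99/5 * (57/5 - 3/2) = 9801/100
TS = CS + PS = 3267/50 + 9801/100 = 3267/20

3267/20


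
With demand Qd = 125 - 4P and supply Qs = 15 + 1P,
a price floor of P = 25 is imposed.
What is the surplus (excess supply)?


At P = 25:
Qd = 125 - 4*25 = 25
Qs = 15 + 1*25 = 40
Surplus = Qs - Qd = 40 - 25 = 15

15


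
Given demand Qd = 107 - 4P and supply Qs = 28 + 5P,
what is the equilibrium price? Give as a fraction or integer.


At equilibrium, Qd = Qs.
107 - 4P = 28 + 5P
107 - 28 = 4P + 5P
79 = 9P
P* = 79/9 = 79/9

79/9


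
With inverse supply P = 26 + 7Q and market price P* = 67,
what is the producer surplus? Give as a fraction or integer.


Minimum supply price (at Q=0): P_min = 26
Quantity supplied at P* = 67:
Q* = (67 - 26)/7 = 41/7
PS = (1/2) * Q* * (P* - P_min)
PS = (1/2) * 41/7 * (67 - 26)
PS = (1/2) * 41/7 * 41 = 1681/14

1681/14


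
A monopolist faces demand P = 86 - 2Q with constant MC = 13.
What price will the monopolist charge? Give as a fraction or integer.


MR = 86 - 4Q
Set MR = MC: 86 - 4Q = 13
Q* = 73/4
Substitute into demand:
P* = 86 - 2*73/4 = 99/2

99/2


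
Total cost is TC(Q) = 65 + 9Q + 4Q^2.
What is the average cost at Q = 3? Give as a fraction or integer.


TC(3) = 65 + 9*3 + 4*3^2
TC(3) = 65 + 27 + 36 = 128
AC = TC/Q = 128/3 = 128/3

128/3


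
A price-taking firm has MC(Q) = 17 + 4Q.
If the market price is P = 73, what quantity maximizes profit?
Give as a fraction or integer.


In perfect competition, profit is maximized where P = MC.
73 = 17 + 4Q
56 = 4Q
Q* = 56/4 = 14

14


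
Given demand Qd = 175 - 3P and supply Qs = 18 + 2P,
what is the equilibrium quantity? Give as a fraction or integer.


First find equilibrium price:
175 - 3P = 18 + 2P
P* = 157/5 = 157/5
Then substitute into demand:
Q* = 175 - 3 * 157/5 = 404/5

404/5


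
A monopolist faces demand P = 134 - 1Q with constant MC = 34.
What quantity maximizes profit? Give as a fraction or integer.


TR = P*Q = (134 - 1Q)Q = 134Q - 1Q^2
MR = dTR/dQ = 134 - 2Q
Set MR = MC:
134 - 2Q = 34
100 = 2Q
Q* = 100/2 = 50

50


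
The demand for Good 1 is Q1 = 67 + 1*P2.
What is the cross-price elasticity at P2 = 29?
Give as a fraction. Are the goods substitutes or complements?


dQ1/dP2 = 1
At P2 = 29: Q1 = 67 + 1*29 = 96
Exy = (dQ1/dP2)(P2/Q1) = 1 * 29 / 96 = 29/96
Since Exy > 0, the goods are substitutes.

29/96 (substitutes)


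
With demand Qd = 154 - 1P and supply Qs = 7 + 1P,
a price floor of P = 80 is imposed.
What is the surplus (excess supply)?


At P = 80:
Qd = 154 - 1*80 = 74
Qs = 7 + 1*80 = 87
Surplus = Qs - Qd = 87 - 74 = 13

13


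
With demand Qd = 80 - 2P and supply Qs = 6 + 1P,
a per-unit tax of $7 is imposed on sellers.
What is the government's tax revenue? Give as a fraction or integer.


With tax on sellers, new supply: Qs' = 6 + 1(P - 7)
= 1P - 1
New equilibrium quantity:
Q_new = 26
Tax revenue = tax * Q_new = 7 * 26 = 182

182
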